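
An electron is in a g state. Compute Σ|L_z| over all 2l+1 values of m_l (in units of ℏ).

Σ|L_z| = 20 ℏ

For a g orbital, l = 4.
m_l ∈ {-4, -3, -2, -1, 0, 1, 2, 3, 4}.
Σ|m_l| = 2·4(4+1)/2 = 20.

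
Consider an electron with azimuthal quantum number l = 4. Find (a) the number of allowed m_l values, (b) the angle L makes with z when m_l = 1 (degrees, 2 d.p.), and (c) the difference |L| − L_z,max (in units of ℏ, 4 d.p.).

9 values; θ(m_l=1) ≈ 77.08°; |L|−L_z,max ≈ 0.4721ℏ

There are 2l+1 = 9 values of m_l.
For m_l = 1: cos θ = 1/√20, θ ≈ 77.08°.
|L| − L_z,max = (2√5 − 4)ℏ ≈ 0.4721ℏ.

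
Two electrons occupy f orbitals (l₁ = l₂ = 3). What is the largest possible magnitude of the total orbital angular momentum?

|L_tot|_max = √42 ℏ ≈ 6.481ℏ

By the triangle rule, |l₁ − l₂| ≤ L ≤ l₁ + l₂.
Allowed values: L = 0, 1, 2, 3, 4, 5, 6.
The largest magnitude corresponds to L = 6: |L_tot| = ℏ√(6·7) = √42 ℏ.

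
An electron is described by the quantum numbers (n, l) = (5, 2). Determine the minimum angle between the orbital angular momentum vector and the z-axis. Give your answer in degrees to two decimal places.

|L| = √(l(l+1)) ℏ = √6 ℏ.
The smallest angle corresponds to the largest L_z, i.e. m_l = l = 2, giving L_z = 2ℏ.
cos θ_min = 2/√6, so θ_min ≈ 35.26°.

θ_min ≈ 35.26°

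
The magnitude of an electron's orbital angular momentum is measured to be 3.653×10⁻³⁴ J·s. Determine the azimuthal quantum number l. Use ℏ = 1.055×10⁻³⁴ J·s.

|L|/ℏ = (3.653×10⁻³⁴)/(1.055×10⁻³⁴) ≈ 3.463.
(|L|/ℏ)² = l(l+1) ≈ 11.99 ⇒ l = 3.

l = 3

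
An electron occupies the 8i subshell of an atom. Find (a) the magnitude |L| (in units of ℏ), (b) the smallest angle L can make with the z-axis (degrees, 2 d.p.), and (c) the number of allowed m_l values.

The 8i subshell has l = 6.
|L| = ℏ√(6·7) = √42 ℏ ≈ 6.481ℏ.
cos θ_min = 6/√42, so θ_min ≈ 22.21°.
There are 2l+1 = 13 values of m_l.

|L| = √42 ℏ ≈ 6.481ℏ; θ_min ≈ 22.21°; 13 values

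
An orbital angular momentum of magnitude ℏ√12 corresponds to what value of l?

|L| = ℏ√(l(l+1)), so l(l+1) = 12.
The positive root is l = 3.

l = 3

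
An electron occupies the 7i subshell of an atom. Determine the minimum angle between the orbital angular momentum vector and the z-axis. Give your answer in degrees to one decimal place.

The 7i subshell has l = 6.
|L|² = l(l+1)ℏ² = 42ℏ², so |L| = √42 ℏ.
The smallest angle corresponds to the largest L_z, i.e. m_l = l = 6, giving L_z = 6ℏ.
cos θ_min = 6/√42, so θ_min ≈ 22.2°.

θ_min ≈ 22.2°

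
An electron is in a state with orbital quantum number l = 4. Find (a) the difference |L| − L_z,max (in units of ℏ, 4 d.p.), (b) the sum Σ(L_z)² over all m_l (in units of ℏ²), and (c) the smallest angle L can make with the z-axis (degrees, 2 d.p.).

|L| − L_z,max = (2√5 − 4)ℏ ≈ 0.4721ℏ.
Σ m_l² = 60, so Σ(L_z)² = 60 ℏ².
cos θ_min = 4/√20, so θ_min ≈ 26.57°.

|L|−L_z,max ≈ 0.4721ℏ; Σ(L_z)² = 60 ℏ²; θ_min ≈ 26.57°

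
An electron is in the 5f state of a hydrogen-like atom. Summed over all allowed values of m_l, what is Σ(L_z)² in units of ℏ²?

Σ(L_z)² = 28 ℏ²

For 5f, l = 3.
m_l runs from −3 to 3, i.e. {-3, -2, -1, 0, 1, 2, 3}.
Σ m_l² = l(l+1)(2l+1)/3 = 3·4·7/3 = 28.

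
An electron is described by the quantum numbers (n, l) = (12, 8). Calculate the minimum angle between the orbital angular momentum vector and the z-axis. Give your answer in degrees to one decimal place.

θ_min ≈ 19.5°

|L| = ℏ√(l(l+1)) = 6√2 ℏ.
The smallest angle corresponds to the largest L_z, i.e. m_l = l = 8, giving L_z = 8ℏ.
cos θ_min = 8/√72, so θ_min ≈ 19.5°.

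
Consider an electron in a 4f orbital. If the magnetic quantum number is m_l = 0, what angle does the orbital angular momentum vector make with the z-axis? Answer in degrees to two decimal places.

4f means n = 4, l = 3.
|L| = ℏ√(l(l+1)) = 2√3 ℏ.
L_z = m_l ℏ = 0ℏ.
cos θ = L_z/|L| = 0/√12, so θ ≈ 90.00°.

θ ≈ 90.00°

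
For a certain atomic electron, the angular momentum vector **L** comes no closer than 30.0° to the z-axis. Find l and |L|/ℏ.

l = 3, |L| = 2√3 ℏ ≈ 3.464ℏ

cos θ_min = l/√(l(l+1)) = √(l/(l+1)), so l/(l+1) = cos²(30.0°) = 0.7500.
Solving: l = 3.
Then |L| = ℏ√(3·4) = 2√3 ℏ.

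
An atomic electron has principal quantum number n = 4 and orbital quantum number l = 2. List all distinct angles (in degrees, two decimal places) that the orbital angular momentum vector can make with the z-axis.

|L| = √(l(l+1)) ℏ = √6 ℏ.
cos θ = m_l/√6 for each m_l ∈ {-2, -1, 0, 1, 2}.

θ ∈ {35.26°, 65.91°, 90.00°, 114.09°, 144.74°}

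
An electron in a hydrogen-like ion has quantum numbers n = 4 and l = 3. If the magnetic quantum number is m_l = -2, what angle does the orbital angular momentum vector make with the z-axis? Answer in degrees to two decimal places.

|L|² = l(l+1)ℏ² = 12ℏ², so |L| = 2√3 ℏ.
L_z = m_l ℏ = −2ℏ.
cos θ = L_z/|L| = -2/√12, so θ ≈ 125.26°.

θ ≈ 125.26°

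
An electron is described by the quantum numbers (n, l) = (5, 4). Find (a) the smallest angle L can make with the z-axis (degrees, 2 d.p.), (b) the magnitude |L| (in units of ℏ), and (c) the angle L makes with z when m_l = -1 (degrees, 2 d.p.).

θ_min ≈ 26.57°; |L| = 2√5 ℏ ≈ 4.472ℏ; θ(m_l=-1) ≈ 102.92°

cos θ_min = 4/√20, so θ_min ≈ 26.57°.
|L| = ℏ√(4·5) = 2√5 ℏ ≈ 4.472ℏ.
For m_l = -1: cos θ = -1/√20, θ ≈ 102.92°.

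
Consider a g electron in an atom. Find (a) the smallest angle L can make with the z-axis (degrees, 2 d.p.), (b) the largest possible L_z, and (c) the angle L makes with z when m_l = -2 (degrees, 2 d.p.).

The letter g corresponds to l = 4.
cos θ_min = 4/√20, so θ_min ≈ 26.57°.
L_z,max = lℏ = 4ℏ.
For m_l = -2: cos θ = -2/√20, θ ≈ 116.57°.

θ_min ≈ 26.57°; L_z,max = 4ℏ; θ(m_l=-2) ≈ 116.57°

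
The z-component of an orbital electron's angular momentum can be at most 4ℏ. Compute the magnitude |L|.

L_z,max = lℏ, so l = 4.
Then |L| = ℏ√(4·5) = 2√5 ℏ.

|L| = 2√5 ℏ ≈ 4.472ℏ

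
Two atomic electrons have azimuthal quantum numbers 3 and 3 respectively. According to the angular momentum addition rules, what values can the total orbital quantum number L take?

L = 0, 1, 2, 3, 4, 5, 6

The total orbital quantum number L ranges from |l₁ − l₂| to l₁ + l₂ in integer steps.
L ∈ {0, 1, 2, 3, 4, 5, 6}.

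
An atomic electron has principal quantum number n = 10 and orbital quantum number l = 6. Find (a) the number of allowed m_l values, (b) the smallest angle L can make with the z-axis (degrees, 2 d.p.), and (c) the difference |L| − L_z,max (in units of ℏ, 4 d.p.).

13 values; θ_min ≈ 22.21°; |L|−L_z,max ≈ 0.4807ℏ

There are 2l+1 = 13 values of m_l.
cos θ_min = 6/√42, so θ_min ≈ 22.21°.
|L| − L_z,max = (√42 − 6)ℏ ≈ 0.4807ℏ.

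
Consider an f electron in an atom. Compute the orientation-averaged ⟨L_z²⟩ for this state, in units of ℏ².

F corresponds to l = 3.
m_l runs from −3 to 3, i.e. {-3, -2, -1, 0, 1, 2, 3}.
Average of L_z² over 7 states: 28/7 ℏ² = 4 ℏ².

⟨L_z²⟩ = 4 ℏ²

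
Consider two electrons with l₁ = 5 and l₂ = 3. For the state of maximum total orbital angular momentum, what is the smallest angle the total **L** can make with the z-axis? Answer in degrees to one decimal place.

L runs from |5 − 3| = 2 to 5 + 3 = 8.
Allowed values: L = 2, 3, 4, 5, 6, 7, 8.
The maximum is L = 8, with |L_tot| = ℏ√(8·9) = 6√2 ℏ.
The minimum angle with z is arccos(8/√72) ≈ 19.5°.

θ_min ≈ 19.5°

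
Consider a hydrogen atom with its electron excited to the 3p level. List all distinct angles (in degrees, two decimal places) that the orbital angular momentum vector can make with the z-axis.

The 3p level has l = 1.
|L| = ℏ√(l(l+1)) = √2 ℏ.
cos θ = m_l/√2 for each m_l ∈ {-1, 0, 1}.

θ ∈ {45.00°, 90.00°, 135.00°}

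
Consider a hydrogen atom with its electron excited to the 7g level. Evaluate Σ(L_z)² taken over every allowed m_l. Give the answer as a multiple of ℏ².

The 7g level has l = 4.
m_l ∈ {-4, -3, -2, -1, 0, 1, 2, 3, 4}.
Σ m_l² = 2·(1 + 4 + 9 + 16) = 60.

Σ(L_z)² = 60 ℏ²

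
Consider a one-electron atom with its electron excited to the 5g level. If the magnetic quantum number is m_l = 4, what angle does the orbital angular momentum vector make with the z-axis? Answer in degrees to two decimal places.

The 5g level has l = 4.
|L|² = l(l+1)ℏ² = 20ℏ², so |L| = 2√5 ℏ.
L_z = m_l ℏ = 4ℏ.
cos θ = L_z/|L| = 4/√20, so θ ≈ 26.57°.

θ ≈ 26.57°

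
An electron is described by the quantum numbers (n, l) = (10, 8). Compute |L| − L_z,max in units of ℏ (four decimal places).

|L| = 6√2 ℏ ≈ 8.4853ℏ, while L_z,max = lℏ = 8ℏ.
The difference is (6√2 − 8)ℏ ≈ 0.4853ℏ.

|L| − L_z,max ≈ 0.4853ℏ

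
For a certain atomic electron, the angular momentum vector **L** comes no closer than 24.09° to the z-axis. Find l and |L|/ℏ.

cos θ_min = l/√(l(l+1)) = √(l/(l+1)), so l/(l+1) = cos²(24.09°) = 0.8334.
Thus l = 0.8334/(1 − 0.8334) ≈ 5.
Then |L| = ℏ√(5·6) = √30 ℏ.

l = 5, |L| = √30 ℏ ≈ 5.477ℏ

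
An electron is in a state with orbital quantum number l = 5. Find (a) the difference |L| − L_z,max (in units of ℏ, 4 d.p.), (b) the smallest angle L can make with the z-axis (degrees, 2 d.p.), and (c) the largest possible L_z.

|L| − L_z,max = (√30 − 5)ℏ ≈ 0.4772ℏ.
cos θ_min = 5/√30, so θ_min ≈ 24.09°.
L_z,max = lℏ = 5ℏ.

|L|−L_z,max ≈ 0.4772ℏ; θ_min ≈ 24.09°; L_z,max = 5ℏ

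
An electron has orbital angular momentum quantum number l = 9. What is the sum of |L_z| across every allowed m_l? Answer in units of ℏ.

m_l runs from −9 to 9, i.e. {-9, -8, -7, -6, -5, -4, -3, -2, -1, 0, 1, 2, 3, 4, 5, 6, 7, 8, 9}.
Σ|m_l| = 2(1+2+…+9) = 90.

Σ|L_z| = 90 ℏ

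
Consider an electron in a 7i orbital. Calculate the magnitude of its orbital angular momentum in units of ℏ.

|L| = √42 ℏ ≈ 6.481ℏ

For 7i, l = 6.
|L| = ℏ√(l(l+1)) = ℏ√(6·7) = √42 ℏ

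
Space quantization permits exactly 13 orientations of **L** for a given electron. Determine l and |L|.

13 = 2l + 1, so l = (13−1)/2 = 6.
|L| = ℏ√(l(l+1)) = ℏ√(6·7) = √42 ℏ.

l = 6, |L| = √42 ℏ ≈ 6.481ℏ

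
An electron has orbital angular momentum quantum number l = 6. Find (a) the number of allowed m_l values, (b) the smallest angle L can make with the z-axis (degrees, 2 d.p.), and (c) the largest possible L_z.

There are 2l+1 = 13 values of m_l.
cos θ_min = 6/√42, so θ_min ≈ 22.21°.
L_z,max = lℏ = 6ℏ.

13 values; θ_min ≈ 22.21°; L_z,max = 6ℏ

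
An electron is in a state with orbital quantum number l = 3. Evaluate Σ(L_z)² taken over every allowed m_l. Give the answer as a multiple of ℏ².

Σ(L_z)² = 28 ℏ²

m_l runs from −3 to 3, i.e. {-3, -2, -1, 0, 1, 2, 3}.
Σ m_l² = l(l+1)(2l+1)/3 = 3·4·7/3 = 28.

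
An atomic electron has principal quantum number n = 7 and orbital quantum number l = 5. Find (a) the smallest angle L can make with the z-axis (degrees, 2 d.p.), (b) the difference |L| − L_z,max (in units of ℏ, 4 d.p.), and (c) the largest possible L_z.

cos θ_min = 5/√30, so θ_min ≈ 24.09°.
|L| − L_z,max = (√30 − 5)ℏ ≈ 0.4772ℏ.
L_z,max = lℏ = 5ℏ.

θ_min ≈ 24.09°; |L|−L_z,max ≈ 0.4772ℏ; L_z,max = 5ℏ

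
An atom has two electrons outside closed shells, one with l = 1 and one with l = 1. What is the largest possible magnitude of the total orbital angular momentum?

|L_tot|_max = √6 ℏ ≈ 2.449ℏ

L runs from |1 − 1| = 0 to 1 + 1 = 2.
L ∈ {0, 1, 2}.
The largest magnitude corresponds to L = 2: |L_tot| = ℏ√(2·3) = √6 ℏ.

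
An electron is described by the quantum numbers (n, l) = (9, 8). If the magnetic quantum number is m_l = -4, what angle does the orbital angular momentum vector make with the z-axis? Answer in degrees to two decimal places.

θ ≈ 118.13°

|L|² = l(l+1)ℏ² = 72ℏ², so |L| = 6√2 ℏ.
L_z = m_l ℏ = −4ℏ.
cos θ = L_z/|L| = -4/√72, so θ ≈ 118.13°.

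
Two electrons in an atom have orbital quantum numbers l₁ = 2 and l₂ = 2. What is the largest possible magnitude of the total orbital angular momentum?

|L_tot|_max = 2√5 ℏ ≈ 4.472ℏ

The total orbital quantum number L ranges from |l₁ − l₂| to l₁ + l₂ in integer steps.
Allowed values: L = 0, 1, 2, 3, 4.
The largest magnitude corresponds to L = 4: |L_tot| = ℏ√(4·5) = 2√5 ℏ.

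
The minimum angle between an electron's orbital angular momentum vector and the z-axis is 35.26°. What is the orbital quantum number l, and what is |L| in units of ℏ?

l = 2, |L| = √6 ℏ ≈ 2.449ℏ

cos²θ_min = l/(l+1) = 0.6667.
Solving: l = 2.
Then |L| = ℏ√(2·3) = √6 ℏ.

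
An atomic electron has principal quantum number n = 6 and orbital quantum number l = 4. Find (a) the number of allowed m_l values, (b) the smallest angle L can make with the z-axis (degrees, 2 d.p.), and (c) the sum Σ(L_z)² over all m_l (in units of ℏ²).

9 values; θ_min ≈ 26.57°; Σ(L_z)² = 60 ℏ²

There are 2l+1 = 9 values of m_l.
cos θ_min = 4/√20, so θ_min ≈ 26.57°.
Σ m_l² = 60, so Σ(L_z)² = 60 ℏ².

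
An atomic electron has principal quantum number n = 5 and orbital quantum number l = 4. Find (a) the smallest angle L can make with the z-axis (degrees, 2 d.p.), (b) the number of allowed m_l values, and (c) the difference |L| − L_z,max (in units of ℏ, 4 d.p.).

θ_min ≈ 26.57°; 9 values; |L|−L_z,max ≈ 0.4721ℏ

cos θ_min = 4/√20, so θ_min ≈ 26.57°.
There are 2l+1 = 9 values of m_l.
|L| − L_z,max = (2√5 − 4)ℏ ≈ 0.4721ℏ.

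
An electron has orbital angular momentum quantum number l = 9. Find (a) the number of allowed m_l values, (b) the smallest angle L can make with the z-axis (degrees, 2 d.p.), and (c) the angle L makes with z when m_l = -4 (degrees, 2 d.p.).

There are 2l+1 = 19 values of m_l.
cos θ_min = 9/√90, so θ_min ≈ 18.43°.
For m_l = -4: cos θ = -4/√90, θ ≈ 114.94°.

19 values; θ_min ≈ 18.43°; θ(m_l=-4) ≈ 114.94°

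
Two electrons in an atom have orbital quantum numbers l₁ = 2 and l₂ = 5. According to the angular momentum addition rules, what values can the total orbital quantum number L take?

The total orbital quantum number L ranges from |l₁ − l₂| to l₁ + l₂ in integer steps.
Allowed values: L = 3, 4, 5, 6, 7.

L = 3, 4, 5, 6, 7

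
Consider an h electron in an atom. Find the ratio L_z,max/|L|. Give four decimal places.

The letter h corresponds to l = 5.
|L| = √30 ℏ ≈ 5.4772ℏ, while L_z,max = lℏ = 5ℏ.
L_z,max/|L| = 5/√30 = 0.9129.

L_z,max/|L| = 0.9129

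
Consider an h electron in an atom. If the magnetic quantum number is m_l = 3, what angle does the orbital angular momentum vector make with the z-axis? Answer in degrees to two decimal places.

θ ≈ 56.79°

An h state has l = 5.
|L| = √(l(l+1)) ℏ = √30 ℏ.
L_z = m_l ℏ = 3ℏ.
cos θ = L_z/|L| = 3/√30, so θ ≈ 56.79°.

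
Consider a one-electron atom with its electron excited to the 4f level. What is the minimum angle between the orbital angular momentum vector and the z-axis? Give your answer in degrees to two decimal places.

The 4f level has l = 3.
|L|² = l(l+1)ℏ² = 12ℏ², so |L| = 2√3 ℏ.
The smallest angle corresponds to the largest L_z, i.e. m_l = l = 3, giving L_z = 3ℏ.
cos θ_min = 3/√12, so θ_min ≈ 30.00°.

θ_min ≈ 30.00°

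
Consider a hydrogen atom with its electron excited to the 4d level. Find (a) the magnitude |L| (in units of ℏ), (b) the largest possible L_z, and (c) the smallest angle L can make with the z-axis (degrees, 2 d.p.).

|L| = √6 ℏ ≈ 2.449ℏ; L_z,max = 2ℏ; θ_min ≈ 35.26°

The 4d level has l = 2.
|L| = ℏ√(2·3) = √6 ℏ ≈ 2.449ℏ.
L_z,max = lℏ = 2ℏ.
cos θ_min = 2/√6, so θ_min ≈ 35.26°.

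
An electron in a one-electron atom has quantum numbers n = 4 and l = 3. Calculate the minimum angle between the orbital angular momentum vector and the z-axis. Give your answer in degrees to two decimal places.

|L|² = l(l+1)ℏ² = 12ℏ², so |L| = 2√3 ℏ.
The smallest angle corresponds to the largest L_z, i.e. m_l = l = 3, giving L_z = 3ℏ.
cos θ_min = 3/√12, so θ_min ≈ 30.00°.

θ_min ≈ 30.00°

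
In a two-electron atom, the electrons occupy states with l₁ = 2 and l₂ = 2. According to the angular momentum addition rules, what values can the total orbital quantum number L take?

L = 0, 1, 2, 3, 4

The total orbital quantum number L ranges from |l₁ − l₂| to l₁ + l₂ in integer steps.
So L can be 0, 1, 2, 3, 4.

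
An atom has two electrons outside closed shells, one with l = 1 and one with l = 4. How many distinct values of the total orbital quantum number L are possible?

3

L runs from |1 − 4| = 3 to 1 + 4 = 5.
Allowed values: L = 3, 4, 5.
That is 3 values.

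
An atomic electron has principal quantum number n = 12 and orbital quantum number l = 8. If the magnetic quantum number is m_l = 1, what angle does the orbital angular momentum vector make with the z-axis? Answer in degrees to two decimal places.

θ ≈ 83.23°

|L|² = l(l+1)ℏ² = 72ℏ², so |L| = 6√2 ℏ.
L_z = m_l ℏ = 1ℏ.
cos θ = L_z/|L| = 1/√72, so θ ≈ 83.23°.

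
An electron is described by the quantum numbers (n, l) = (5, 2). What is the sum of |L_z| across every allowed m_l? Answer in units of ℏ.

Σ|L_z| = 6 ℏ

m_l ∈ {-2, -1, 0, 1, 2}.
Σ|m_l| = 2·2(2+1)/2 = 6.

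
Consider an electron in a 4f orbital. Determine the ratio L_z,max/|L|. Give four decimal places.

L_z,max/|L| = 0.8660

4f means n = 4, l = 3.
|L| = 2√3 ℏ ≈ 3.4641ℏ, while L_z,max = lℏ = 3ℏ.
L_z,max/|L| = 3/√12 = 0.8660.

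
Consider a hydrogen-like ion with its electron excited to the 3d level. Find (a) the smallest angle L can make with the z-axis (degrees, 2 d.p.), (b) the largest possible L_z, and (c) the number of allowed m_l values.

θ_min ≈ 35.26°; L_z,max = 2ℏ; 5 values

The 3d level has l = 2.
cos θ_min = 2/√6, so θ_min ≈ 35.26°.
L_z,max = lℏ = 2ℏ.
There are 2l+1 = 5 values of m_l.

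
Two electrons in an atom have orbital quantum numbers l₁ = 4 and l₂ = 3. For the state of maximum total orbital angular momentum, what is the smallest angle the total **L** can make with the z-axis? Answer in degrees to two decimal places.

Angular momentum addition gives L = |l₁ − l₂|, …, l₁ + l₂.
Allowed values: L = 1, 2, 3, 4, 5, 6, 7.
The maximum is L = 7, with |L_tot| = ℏ√(7·8) = 2√14 ℏ.
The minimum angle with z is arccos(7/√56) ≈ 20.70°.

θ_min ≈ 20.70°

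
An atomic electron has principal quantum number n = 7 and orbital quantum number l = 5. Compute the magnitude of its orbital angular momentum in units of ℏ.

|L| = √30 ℏ ≈ 5.477ℏ

|L| = ℏ√(l(l+1)) = ℏ√(5·6) = √30 ℏ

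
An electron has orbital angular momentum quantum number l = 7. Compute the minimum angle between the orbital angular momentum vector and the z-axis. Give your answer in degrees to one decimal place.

θ_min ≈ 20.7°

|L| = ℏ√(l(l+1)) = 2√14 ℏ.
The smallest angle corresponds to the largest L_z, i.e. m_l = l = 7, giving L_z = 7ℏ.
cos θ_min = 7/√56, so θ_min ≈ 20.7°.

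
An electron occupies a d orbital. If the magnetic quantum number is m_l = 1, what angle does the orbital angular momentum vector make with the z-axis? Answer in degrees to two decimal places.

θ ≈ 65.91°

The letter d corresponds to l = 2.
|L| = ℏ√(l(l+1)) = √6 ℏ.
L_z = m_l ℏ = 1ℏ.
cos θ = L_z/|L| = 1/√6, so θ ≈ 65.91°.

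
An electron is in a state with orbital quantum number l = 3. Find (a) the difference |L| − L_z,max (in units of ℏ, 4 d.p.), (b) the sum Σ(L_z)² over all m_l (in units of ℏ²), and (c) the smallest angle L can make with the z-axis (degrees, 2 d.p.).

|L|−L_z,max ≈ 0.4641ℏ; Σ(L_z)² = 28 ℏ²; θ_min ≈ 30.00°

|L| − L_z,max = (2√3 − 3)ℏ ≈ 0.4641ℏ.
Σ m_l² = 28, so Σ(L_z)² = 28 ℏ².
cos θ_min = 3/√12, so θ_min ≈ 30.00°.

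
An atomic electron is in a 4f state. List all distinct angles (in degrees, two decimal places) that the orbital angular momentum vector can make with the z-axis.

θ ∈ {30.00°, 54.74°, 73.22°, 90.00°, 106.78°, 125.26°, 150.00°}

4f means n = 4, l = 3.
|L| = ℏ√(l(l+1)) = 2√3 ℏ.
cos θ = m_l/√12 for each m_l ∈ {-3, -2, -1, 0, 1, 2, 3}.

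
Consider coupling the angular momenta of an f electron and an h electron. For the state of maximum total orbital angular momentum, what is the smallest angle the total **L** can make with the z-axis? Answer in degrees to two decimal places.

The total orbital quantum number L ranges from |l₁ − l₂| to l₁ + l₂ in integer steps.
L ∈ {2, 3, 4, 5, 6, 7, 8}.
The maximum is L = 8, with |L_tot| = ℏ√(8·9) = 6√2 ℏ.
The minimum angle with z is arccos(8/√72) ≈ 19.47°.

θ_min ≈ 19.47°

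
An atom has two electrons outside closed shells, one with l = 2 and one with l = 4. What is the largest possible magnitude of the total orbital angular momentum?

Angular momentum addition gives L = |l₁ − l₂|, …, l₁ + l₂.
L ∈ {2, 3, 4, 5, 6}.
The largest magnitude corresponds to L = 6: |L_tot| = ℏ√(6·7) = √42 ℏ.

|L_tot|_max = √42 ℏ ≈ 6.481ℏ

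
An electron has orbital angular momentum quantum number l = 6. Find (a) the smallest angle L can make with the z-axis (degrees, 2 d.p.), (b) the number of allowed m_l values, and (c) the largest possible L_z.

cos θ_min = 6/√42, so θ_min ≈ 22.21°.
There are 2l+1 = 13 values of m_l.
L_z,max = lℏ = 6ℏ.

θ_min ≈ 22.21°; 13 values; L_z,max = 6ℏ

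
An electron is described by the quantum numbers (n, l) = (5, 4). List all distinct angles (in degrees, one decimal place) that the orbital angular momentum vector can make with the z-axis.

θ ∈ {26.6°, 47.9°, 63.4°, 77.1°, 90.0°, 102.9°, 116.6°, 132.1°, 153.4°}

|L| = √(l(l+1)) ℏ = 2√5 ℏ.
cos θ = m_l/√20 for each m_l ∈ {-4, -3, -2, -1, 0, 1, 2, 3, 4}.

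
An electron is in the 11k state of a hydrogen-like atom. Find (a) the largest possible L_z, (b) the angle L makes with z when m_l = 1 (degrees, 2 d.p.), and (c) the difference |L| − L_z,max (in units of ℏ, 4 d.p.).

For 11k, l = 7.
L_z,max = lℏ = 7ℏ.
For m_l = 1: cos θ = 1/√56, θ ≈ 82.32°.
|L| − L_z,max = (2√14 − 7)ℏ ≈ 0.4833ℏ.

L_z,max = 7ℏ; θ(m_l=1) ≈ 82.32°; |L|−L_z,max ≈ 0.4833ℏ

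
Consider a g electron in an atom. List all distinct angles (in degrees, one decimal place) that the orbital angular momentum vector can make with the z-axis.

The letter g corresponds to l = 4.
|L| = √(l(l+1)) ℏ = 2√5 ℏ.
cos θ = m_l/√20 for each m_l ∈ {-4, -3, -2, -1, 0, 1, 2, 3, 4}.

θ ∈ {26.6°, 47.9°, 63.4°, 77.1°, 90.0°, 102.9°, 116.6°, 132.1°, 153.4°}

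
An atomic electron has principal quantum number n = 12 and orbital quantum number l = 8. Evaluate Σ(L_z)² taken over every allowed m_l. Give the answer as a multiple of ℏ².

m_l runs from −8 to 8, i.e. {-8, -7, -6, -5, -4, -3, -2, -1, 0, 1, 2, 3, 4, 5, 6, 7, 8}.
Summing m² from −8 to 8: Σ m_l² = 408.

Σ(L_z)² = 408 ℏ²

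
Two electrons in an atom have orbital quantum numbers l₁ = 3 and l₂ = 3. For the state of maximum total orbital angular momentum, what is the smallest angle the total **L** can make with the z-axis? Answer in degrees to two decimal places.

By the triangle rule, |l₁ − l₂| ≤ L ≤ l₁ + l₂.
Allowed values: L = 0, 1, 2, 3, 4, 5, 6.
The maximum is L = 6, with |L_tot| = ℏ√(6·7) = √42 ℏ.
The minimum angle with z is arccos(6/√42) ≈ 22.21°.

θ_min ≈ 22.21°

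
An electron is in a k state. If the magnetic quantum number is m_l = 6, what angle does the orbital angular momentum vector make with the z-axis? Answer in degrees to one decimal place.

The letter k corresponds to l = 7.
|L| = √(l(l+1)) ℏ = 2√14 ℏ.
L_z = m_l ℏ = 6ℏ.
cos θ = L_z/|L| = 6/√56, so θ ≈ 36.7°.

θ ≈ 36.7°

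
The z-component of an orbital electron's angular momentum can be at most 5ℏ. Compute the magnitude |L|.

L_z,max = lℏ, so l = 5.
|L| = √(l(l+1)) ℏ = √30 ℏ.

|L| = √30 ℏ ≈ 5.477ℏ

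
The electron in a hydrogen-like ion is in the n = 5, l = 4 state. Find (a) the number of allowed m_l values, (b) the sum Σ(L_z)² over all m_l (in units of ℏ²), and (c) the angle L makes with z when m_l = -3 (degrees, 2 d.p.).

9 values; Σ(L_z)² = 60 ℏ²; θ(m_l=-3) ≈ 132.13°

There are 2l+1 = 9 values of m_l.
Σ m_l² = 60, so Σ(L_z)² = 60 ℏ².
For m_l = -3: cos θ = -3/√20, θ ≈ 132.13°.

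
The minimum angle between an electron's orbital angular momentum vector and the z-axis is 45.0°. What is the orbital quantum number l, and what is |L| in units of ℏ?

l = 1, |L| = √2 ℏ ≈ 1.414ℏ

At minimum angle, m_l = l, so cos θ = l/√(l(l+1)); cos²θ = l/(l+1) = 0.5000.
Thus l = 0.5000/(1 − 0.5000) ≈ 1.
Then |L| = ℏ√(1·2) = √2 ℏ.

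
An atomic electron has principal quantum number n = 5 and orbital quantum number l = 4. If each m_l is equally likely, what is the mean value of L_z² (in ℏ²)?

m_l ∈ {-4, -3, -2, -1, 0, 1, 2, 3, 4}.
Average of L_z² over 9 states: 60/9 ℏ² = 6.667 ℏ².

⟨L_z²⟩ = 6.667 ℏ²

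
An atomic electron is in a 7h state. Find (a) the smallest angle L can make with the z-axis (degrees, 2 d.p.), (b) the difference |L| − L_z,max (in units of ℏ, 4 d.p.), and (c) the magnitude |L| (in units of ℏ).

7h means n = 7, l = 5.
cos θ_min = 5/√30, so θ_min ≈ 24.09°.
|L| − L_z,max = (√30 − 5)ℏ ≈ 0.4772ℏ.
|L| = ℏ√(5·6) = √30 ℏ ≈ 5.477ℏ.

θ_min ≈ 24.09°; |L|−L_z,max ≈ 0.4772ℏ; |L| = √30 ℏ ≈ 5.477ℏ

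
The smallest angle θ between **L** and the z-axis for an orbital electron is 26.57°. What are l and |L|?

cos θ_min = l/√(l(l+1)) = √(l/(l+1)), so l/(l+1) = cos²(26.57°) = 0.7999.
Thus l = 0.7999/(1 − 0.7999) ≈ 4.
Then |L| = ℏ√(4·5) = 2√5 ℏ.

l = 4, |L| = 2√5 ℏ ≈ 4.472ℏ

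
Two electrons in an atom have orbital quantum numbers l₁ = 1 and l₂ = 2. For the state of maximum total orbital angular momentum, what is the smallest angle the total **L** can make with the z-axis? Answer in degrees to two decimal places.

The total orbital quantum number L ranges from |l₁ − l₂| to l₁ + l₂ in integer steps.
L ∈ {1, 2, 3}.
The maximum is L = 3, with |L_tot| = ℏ√(3·4) = 2√3 ℏ.
The minimum angle with z is arccos(3/√12) ≈ 30.00°.

θ_min ≈ 30.00°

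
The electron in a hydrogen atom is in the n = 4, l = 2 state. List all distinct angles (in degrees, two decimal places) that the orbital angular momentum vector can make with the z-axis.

θ ∈ {35.26°, 65.91°, 90.00°, 114.09°, 144.74°}

|L|² = l(l+1)ℏ² = 6ℏ², so |L| = √6 ℏ.
cos θ = m_l/√6 for each m_l ∈ {-2, -1, 0, 1, 2}.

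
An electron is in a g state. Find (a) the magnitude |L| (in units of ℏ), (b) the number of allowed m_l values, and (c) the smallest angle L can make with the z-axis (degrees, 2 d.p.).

A g state has l = 4.
|L| = ℏ√(4·5) = 2√5 ℏ ≈ 4.472ℏ.
There are 2l+1 = 9 values of m_l.
cos θ_min = 4/√20, so θ_min ≈ 26.57°.

|L| = 2√5 ℏ ≈ 4.472ℏ; 9 values; θ_min ≈ 26.57°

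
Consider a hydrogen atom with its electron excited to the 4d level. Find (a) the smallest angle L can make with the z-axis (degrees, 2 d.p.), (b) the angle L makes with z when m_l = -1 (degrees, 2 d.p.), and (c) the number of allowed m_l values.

The 4d level has l = 2.
cos θ_min = 2/√6, so θ_min ≈ 35.26°.
For m_l = -1: cos θ = -1/√6, θ ≈ 114.09°.
There are 2l+1 = 5 values of m_l.

θ_min ≈ 35.26°; θ(m_l=-1) ≈ 114.09°; 5 values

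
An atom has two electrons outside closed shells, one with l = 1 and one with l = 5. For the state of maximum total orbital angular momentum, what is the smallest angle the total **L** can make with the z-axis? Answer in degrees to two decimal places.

θ_min ≈ 22.21°

The total orbital quantum number L ranges from |l₁ − l₂| to l₁ + l₂ in integer steps.
So L can be 4, 5, 6.
The maximum is L = 6, with |L_tot| = ℏ√(6·7) = √42 ℏ.
The minimum angle with z is arccos(6/√42) ≈ 22.21°.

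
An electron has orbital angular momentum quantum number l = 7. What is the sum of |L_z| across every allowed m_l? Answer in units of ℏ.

Σ|L_z| = 56 ℏ

m_l ∈ {-7, -6, -5, -4, -3, -2, -1, 0, 1, 2, 3, 4, 5, 6, 7}.
Σ|m_l| = 2(1+2+…+7) = 56.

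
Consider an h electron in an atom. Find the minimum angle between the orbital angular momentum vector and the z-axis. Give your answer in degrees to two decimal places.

For an h orbital, l = 5.
|L| = √(l(l+1)) ℏ = √30 ℏ.
The smallest angle corresponds to the largest L_z, i.e. m_l = l = 5, giving L_z = 5ℏ.
cos θ_min = 5/√30, so θ_min ≈ 24.09°.

θ_min ≈ 24.09°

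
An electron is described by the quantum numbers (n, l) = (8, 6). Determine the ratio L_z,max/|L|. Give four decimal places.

|L| = √42 ℏ ≈ 6.4807ℏ, while L_z,max = lℏ = 6ℏ.
L_z,max/|L| = 6/√42 = 0.9258.

L_z,max/|L| = 0.9258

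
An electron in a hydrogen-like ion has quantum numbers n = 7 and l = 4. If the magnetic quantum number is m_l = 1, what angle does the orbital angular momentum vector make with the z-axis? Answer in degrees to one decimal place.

|L|² = l(l+1)ℏ² = 20ℏ², so |L| = 2√5 ℏ.
L_z = m_l ℏ = 1ℏ.
cos θ = L_z/|L| = 1/√20, so θ ≈ 77.1°.

θ ≈ 77.1°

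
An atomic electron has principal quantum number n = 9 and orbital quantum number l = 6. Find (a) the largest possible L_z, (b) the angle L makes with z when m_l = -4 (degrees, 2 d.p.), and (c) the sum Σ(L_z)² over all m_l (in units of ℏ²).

L_z,max = 6ℏ; θ(m_l=-4) ≈ 128.11°; Σ(L_z)² = 182 ℏ²

L_z,max = lℏ = 6ℏ.
For m_l = -4: cos θ = -4/√42, θ ≈ 128.11°.
Σ m_l² = 182, so Σ(L_z)² = 182 ℏ².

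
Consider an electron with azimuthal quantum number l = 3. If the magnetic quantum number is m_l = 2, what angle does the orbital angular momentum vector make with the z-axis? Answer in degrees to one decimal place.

|L| = √(l(l+1)) ℏ = 2√3 ℏ.
L_z = m_l ℏ = 2ℏ.
cos θ = L_z/|L| = 2/√12, so θ ≈ 54.7°.

θ ≈ 54.7°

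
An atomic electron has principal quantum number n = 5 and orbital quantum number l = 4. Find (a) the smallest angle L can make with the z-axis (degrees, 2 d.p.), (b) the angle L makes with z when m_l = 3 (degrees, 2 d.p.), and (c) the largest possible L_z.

cos θ_min = 4/√20, so θ_min ≈ 26.57°.
For m_l = 3: cos θ = 3/√20, θ ≈ 47.87°.
L_z,max = lℏ = 4ℏ.

θ_min ≈ 26.57°; θ(m_l=3) ≈ 47.87°; L_z,max = 4ℏ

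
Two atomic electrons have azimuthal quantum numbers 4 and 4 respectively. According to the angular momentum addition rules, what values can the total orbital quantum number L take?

L = 0, 1, 2, 3, 4, 5, 6, 7, 8

L runs from |4 − 4| = 0 to 4 + 4 = 8.
So L can be 0, 1, 2, 3, 4, 5, 6, 7, 8.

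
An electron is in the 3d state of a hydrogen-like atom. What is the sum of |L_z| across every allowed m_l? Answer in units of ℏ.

Σ|L_z| = 6 ℏ

The 3d subshell has l = 2.
The allowed m_l values are -2, -1, 0, 1, 2.
Σ|m_l| = 2·2(2+1)/2 = 6.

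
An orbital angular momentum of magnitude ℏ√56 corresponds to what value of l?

|L| = ℏ√(l(l+1)), so l(l+1) = 56.
The positive root is l = 7.

l = 7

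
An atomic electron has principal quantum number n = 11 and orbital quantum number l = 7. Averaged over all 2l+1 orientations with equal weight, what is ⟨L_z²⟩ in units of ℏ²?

m_l runs from −7 to 7, i.e. {-7, -6, -5, -4, -3, -2, -1, 0, 1, 2, 3, 4, 5, 6, 7}.
⟨L_z²⟩ = ℏ²·(Σ m_l²)/(2l+1) = ℏ²·280/15 = 18.67ℏ².

⟨L_z²⟩ = 18.67 ℏ²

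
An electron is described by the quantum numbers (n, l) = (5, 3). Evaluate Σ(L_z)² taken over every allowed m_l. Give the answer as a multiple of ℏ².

m_l runs from −3 to 3, i.e. {-3, -2, -1, 0, 1, 2, 3}.
Σ m_l² = l(l+1)(2l+1)/3 = 3·4·7/3 = 28.

Σ(L_z)² = 28 ℏ²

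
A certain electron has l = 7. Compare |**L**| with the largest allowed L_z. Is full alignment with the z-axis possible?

|L| = 2√14 ℏ ≈ 7.4833ℏ, while L_z,max = lℏ = 7ℏ.
Since |L| > L_z,max, the vector can never point exactly along z; the closest it comes is θ_min = arccos(7/√56) ≈ 20.7°.

No: L_z,max = 7ℏ < |L| = 2√14 ℏ ≈ 7.483ℏ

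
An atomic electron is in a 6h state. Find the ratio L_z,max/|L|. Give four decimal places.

L_z,max/|L| = 0.9129

The 6h subshell has l = 5.
|L| = √30 ℏ ≈ 5.4772ℏ, while L_z,max = lℏ = 5ℏ.
L_z,max/|L| = 5/√30 = 0.9129.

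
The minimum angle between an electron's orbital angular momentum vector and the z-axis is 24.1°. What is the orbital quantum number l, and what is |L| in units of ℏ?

At minimum angle, m_l = l, so cos θ = l/√(l(l+1)); cos²θ = l/(l+1) = 0.8333.
l = cos²θ/sin²θ ≈ 5.
Then |L| = ℏ√(5·6) = √30 ℏ.

l = 5, |L| = √30 ℏ ≈ 5.477ℏ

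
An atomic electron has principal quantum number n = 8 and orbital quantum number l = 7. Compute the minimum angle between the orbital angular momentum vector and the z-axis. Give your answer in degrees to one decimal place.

θ_min ≈ 20.7°

|L| = ℏ√(l(l+1)) = 2√14 ℏ.
The smallest angle corresponds to the largest L_z, i.e. m_l = l = 7, giving L_z = 7ℏ.
cos θ_min = 7/√56, so θ_min ≈ 20.7°.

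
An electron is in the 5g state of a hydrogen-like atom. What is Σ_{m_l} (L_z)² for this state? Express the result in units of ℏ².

Σ(L_z)² = 60 ℏ²

5g means n = 5, l = 4.
The allowed m_l values are -4, -3, -2, -1, 0, 1, 2, 3, 4.
Σ m_l² = 2·(1 + 4 + 9 + 16) = 60.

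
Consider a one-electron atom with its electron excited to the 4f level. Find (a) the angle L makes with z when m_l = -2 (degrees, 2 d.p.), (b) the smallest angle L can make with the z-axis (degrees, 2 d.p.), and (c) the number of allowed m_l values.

θ(m_l=-2) ≈ 125.26°; θ_min ≈ 30.00°; 7 values

The 4f level has l = 3.
For m_l = -2: cos θ = -2/√12, θ ≈ 125.26°.
cos θ_min = 3/√12, so θ_min ≈ 30.00°.
There are 2l+1 = 7 values of m_l.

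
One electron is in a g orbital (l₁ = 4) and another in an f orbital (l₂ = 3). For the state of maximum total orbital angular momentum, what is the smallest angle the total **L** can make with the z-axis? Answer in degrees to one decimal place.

θ_min ≈ 20.7°

L runs from |4 − 3| = 1 to 4 + 3 = 7.
Allowed values: L = 1, 2, 3, 4, 5, 6, 7.
The maximum is L = 7, with |L_tot| = ℏ√(7·8) = 2√14 ℏ.
The minimum angle with z is arccos(7/√56) ≈ 20.7°.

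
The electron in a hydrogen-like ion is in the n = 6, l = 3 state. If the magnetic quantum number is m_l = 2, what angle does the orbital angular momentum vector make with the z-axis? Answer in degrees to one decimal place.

|L| = ℏ√(l(l+1)) = 2√3 ℏ.
L_z = m_l ℏ = 2ℏ.
cos θ = L_z/|L| = 2/√12, so θ ≈ 54.7°.

θ ≈ 54.7°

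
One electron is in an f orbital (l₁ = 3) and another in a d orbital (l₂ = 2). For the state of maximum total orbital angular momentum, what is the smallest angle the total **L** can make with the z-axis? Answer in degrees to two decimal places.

L runs from |3 − 2| = 1 to 3 + 2 = 5.
Allowed values: L = 1, 2, 3, 4, 5.
The maximum is L = 5, with |L_tot| = ℏ√(5·6) = √30 ℏ.
The minimum angle with z is arccos(5/√30) ≈ 24.09°.

θ_min ≈ 24.09°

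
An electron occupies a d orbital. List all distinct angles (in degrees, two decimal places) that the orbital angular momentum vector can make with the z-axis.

A d state has l = 2.
|L|² = l(l+1)ℏ² = 6ℏ², so |L| = √6 ℏ.
cos θ = m_l/√6 for each m_l ∈ {-2, -1, 0, 1, 2}.

θ ∈ {35.26°, 65.91°, 90.00°, 114.09°, 144.74°}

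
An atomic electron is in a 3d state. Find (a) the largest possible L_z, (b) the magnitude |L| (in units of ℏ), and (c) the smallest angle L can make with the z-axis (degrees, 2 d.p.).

The 3d subshell has l = 2.
L_z,max = lℏ = 2ℏ.
|L| = ℏ√(2·3) = √6 ℏ ≈ 2.449ℏ.
cos θ_min = 2/√6, so θ_min ≈ 35.26°.

L_z,max = 2ℏ; |L| = √6 ℏ ≈ 2.449ℏ; θ_min ≈ 35.26°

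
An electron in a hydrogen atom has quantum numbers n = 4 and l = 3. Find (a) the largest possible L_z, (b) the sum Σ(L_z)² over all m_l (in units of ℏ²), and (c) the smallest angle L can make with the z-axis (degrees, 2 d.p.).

L_z,max = 3ℏ; Σ(L_z)² = 28 ℏ²; θ_min ≈ 30.00°

L_z,max = lℏ = 3ℏ.
Σ m_l² = 28, so Σ(L_z)² = 28 ℏ².
cos θ_min = 3/√12, so θ_min ≈ 30.00°.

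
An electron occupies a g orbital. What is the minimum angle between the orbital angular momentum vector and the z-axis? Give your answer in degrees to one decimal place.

θ_min ≈ 26.6°

The letter g corresponds to l = 4.
|L| = √(l(l+1)) ℏ = 2√5 ℏ.
The smallest angle corresponds to the largest L_z, i.e. m_l = l = 4, giving L_z = 4ℏ.
cos θ_min = 4/√20, so θ_min ≈ 26.6°.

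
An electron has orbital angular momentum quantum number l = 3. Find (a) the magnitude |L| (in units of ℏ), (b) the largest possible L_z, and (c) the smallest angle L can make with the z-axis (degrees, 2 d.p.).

|L| = ℏ√(3·4) = 2√3 ℏ ≈ 3.464ℏ.
L_z,max = lℏ = 3ℏ.
cos θ_min = 3/√12, so θ_min ≈ 30.00°.

|L| = 2√3 ℏ ≈ 3.464ℏ; L_z,max = 3ℏ; θ_min ≈ 30.00°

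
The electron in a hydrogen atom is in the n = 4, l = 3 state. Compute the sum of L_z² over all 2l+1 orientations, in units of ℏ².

Σ(L_z)² = 28 ℏ²

The allowed m_l values are -3, -2, -1, 0, 1, 2, 3.
Σ m_l² = 2·(1 + 4 + 9) = 28.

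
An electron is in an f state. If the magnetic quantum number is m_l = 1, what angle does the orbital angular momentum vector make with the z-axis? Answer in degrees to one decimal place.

An f state has l = 3.
|L| = ℏ√(l(l+1)) = 2√3 ℏ.
L_z = m_l ℏ = 1ℏ.
cos θ = L_z/|L| = 1/√12, so θ ≈ 73.2°.

θ ≈ 73.2°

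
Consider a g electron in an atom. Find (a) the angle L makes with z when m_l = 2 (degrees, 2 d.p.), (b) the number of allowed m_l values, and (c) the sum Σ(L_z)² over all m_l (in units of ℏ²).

For a g orbital, l = 4.
For m_l = 2: cos θ = 2/√20, θ ≈ 63.43°.
There are 2l+1 = 9 values of m_l.
Σ m_l² = 60, so Σ(L_z)² = 60 ℏ².

θ(m_l=2) ≈ 63.43°; 9 values; Σ(L_z)² = 60 ℏ²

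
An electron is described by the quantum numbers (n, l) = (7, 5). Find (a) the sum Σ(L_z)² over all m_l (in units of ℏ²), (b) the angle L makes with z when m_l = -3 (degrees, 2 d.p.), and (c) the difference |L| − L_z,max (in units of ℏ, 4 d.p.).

Σ(L_z)² = 110 ℏ²; θ(m_l=-3) ≈ 123.21°; |L|−L_z,max ≈ 0.4772ℏ

Σ m_l² = 110, so Σ(L_z)² = 110 ℏ².
For m_l = -3: cos θ = -3/√30, θ ≈ 123.21°.
|L| − L_z,max = (√30 − 5)ℏ ≈ 0.4772ℏ.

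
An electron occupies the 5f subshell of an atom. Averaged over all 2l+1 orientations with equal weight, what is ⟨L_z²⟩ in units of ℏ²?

⟨L_z²⟩ = 4 ℏ²

The 5f subshell has l = 3.
m_l ∈ {-3, -2, -1, 0, 1, 2, 3}.
⟨L_z²⟩ = ℏ²·(Σ m_l²)/(2l+1) = ℏ²·28/7 = 4ℏ².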